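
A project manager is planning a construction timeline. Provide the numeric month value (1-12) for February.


Calendar month order:
1. January
2. February <--
3. March
February is month number 2

2


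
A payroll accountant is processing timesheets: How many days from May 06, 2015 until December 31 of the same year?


Start: May 06, 2015
End: December 31, 2015
Days left in May: 25
June: 30
July: 31
August: 31
September: 30
... plus remaining months
Sum of remaining months: 214
Total: 25 + 214 = 239

239


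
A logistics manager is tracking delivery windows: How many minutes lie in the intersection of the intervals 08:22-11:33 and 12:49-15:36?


Interval A: [502, 693] minutes from midnight
Interval B: [769, 936] minutes from midnight
Overlap start = max(502, 769) = 769
Overlap end = min(693, 936) = 693
End <= start, so the intervals do not overlap: 0 minutes

0


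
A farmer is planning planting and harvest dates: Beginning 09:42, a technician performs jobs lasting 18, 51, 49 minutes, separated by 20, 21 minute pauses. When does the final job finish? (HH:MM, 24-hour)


Start: 09:42 = 582 min from midnight
  after task 1 (18 min): 10:00
  after break (20 min): 10:20
  after task 2 (51 min): 11:11
  after break (21 min): 11:32
  after task 3 (49 min): 12:21
Total elapsed: 159 minutes
End time: 12:21

12:21


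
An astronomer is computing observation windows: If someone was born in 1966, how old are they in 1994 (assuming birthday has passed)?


Birth year: 1966
Current year: 1994
Age = current year - birth year
Age = 1994 - 1966 = 28

28


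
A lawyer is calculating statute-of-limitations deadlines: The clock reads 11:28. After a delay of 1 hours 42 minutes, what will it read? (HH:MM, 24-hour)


Start time: 11:28
Adding: 1 hours 42 minutes
Minutes: 28 + 42 = 70
Minute overflow: 70 >= 60, so carry 1 hour, minutes = 10
Hours: 11 + 1 + 1 = 13
Result: 13:10

13:10


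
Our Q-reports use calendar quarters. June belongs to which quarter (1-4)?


Month: June (month 6)
Q1: January-March (months 1-3)
Q2: April-June (months 4-6)
Q3: July-September (months 7-9)
Q4: October-December (months 10-12)
Month 6 falls in Q2

2


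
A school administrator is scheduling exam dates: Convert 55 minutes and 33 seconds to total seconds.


Minutes: 55
Extra seconds: 33
Seconds per minute: 60
Minutes to seconds: 55 x 60 = 3300
Total: 3300 + 33 = 3333

3333


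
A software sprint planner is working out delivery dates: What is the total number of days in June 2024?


Month: June
Year: 2024
June is a 30-day month
Total: 30 days

30


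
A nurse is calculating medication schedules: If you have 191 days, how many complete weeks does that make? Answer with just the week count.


Total days: 191
Days per week: 7
Division: 191 / 7 = 27 remainder 2
Complete weeks: 27
Remaining days: 2

27


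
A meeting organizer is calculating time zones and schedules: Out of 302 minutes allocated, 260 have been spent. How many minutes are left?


Total budget: 302 minutes
Time used: 260 minutes
Remaining: 302 - 260 = 42 minutes
Percent used: 86.1%
Percent remaining: 13.9%

42


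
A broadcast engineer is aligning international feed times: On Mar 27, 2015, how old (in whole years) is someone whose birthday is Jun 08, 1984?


Birth: 1984-06-08
Reference: 2015-03-27
Year difference: 2015 - 1984 = 31
Has birthday (06-08) occurred by 03-27? No
Birthday not yet reached this year -> subtract 1
Age in full years: 30

30


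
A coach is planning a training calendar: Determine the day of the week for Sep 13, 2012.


Date: 2012-09-13
January 1, 2012 is a Sunday
Day of year: 257
Offset from Jan 1: 256 days
256 mod 7 = 4
Result: Thursday

Thursday


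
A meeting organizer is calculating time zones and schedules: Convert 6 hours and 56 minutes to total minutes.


Hours: 6
Minutes: 56
Convert hours to minutes: 6 x 60 = 360
Add remaining minutes: 360 + 56 = 416

416


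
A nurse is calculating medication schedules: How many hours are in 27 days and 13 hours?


Days: 27
Extra hours: 13
Hours per day: 24
Days to hours: 27 x 24 = 648
Total: 648 + 13 = 661

661


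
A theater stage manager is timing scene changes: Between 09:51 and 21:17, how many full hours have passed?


Start: 09:51
End: 21:17
Hour difference: 21 - 9 = 12 hours
Minute difference: 17 - 51 = -34 minutes
Total minutes: 686
Complete hours: 686 / 60 = 11 (remainder 26)

11


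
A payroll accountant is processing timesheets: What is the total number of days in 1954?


Year: 1954
Check leap year rules:
Divisible by 4? No
1954 is not a leap year
Days: 365

365


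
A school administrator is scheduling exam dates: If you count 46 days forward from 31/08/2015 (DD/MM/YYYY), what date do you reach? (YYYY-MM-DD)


Start: 2015-08-31
Adding 46 days
Days remaining in August: 0
After August: 46 days still to add
September 2015: 30 days, 16 remaining
October 2015 has 31 days, need 16
Result: 2015-10-16

2015-10-16


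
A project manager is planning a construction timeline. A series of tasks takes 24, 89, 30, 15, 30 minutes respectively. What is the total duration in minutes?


Durations: 24, 89, 30, 15, 30
Running sum: 24
+ 89 = 113
+ 30 = 143
+ 15 = 158
+ 30 = 188
Total duration: 188 minutes
That is 3 hours and 8 minutes

188


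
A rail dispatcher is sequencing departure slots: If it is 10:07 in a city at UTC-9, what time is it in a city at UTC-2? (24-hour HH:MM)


Local time: 10:07 at UTC-9 (offset -9h)
Target zone: UTC-2 (offset -2h)
Difference: -2 - (-9) = 7 hours
Calculation: 10 + (7) = 17
Result: 17:07

17:07


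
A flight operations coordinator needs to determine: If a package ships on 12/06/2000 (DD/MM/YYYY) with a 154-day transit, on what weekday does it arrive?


Start: 2000-06-12 (Monday)
Step 1 - find target date: add 154 days
  2000-06-12 + 154 days = 2000-11-13
Step 2 - day of week:
  154 mod 7 = 0
  Monday + 0 days -> Monday
Result: Monday (2000-11-13)

Monday


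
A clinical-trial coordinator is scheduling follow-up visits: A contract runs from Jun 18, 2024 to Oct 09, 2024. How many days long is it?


Start date: 2024-06-18
End date: 2024-10-09
Jun 2024: +13 days
Jul 2024: +31 days
Aug 2024: +31 days
Sep 2024: +30 days
Oct 2024: +8 days
Total: 113 days

113


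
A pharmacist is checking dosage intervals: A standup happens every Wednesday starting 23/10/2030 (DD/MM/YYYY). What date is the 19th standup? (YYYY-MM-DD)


First occurrence: 2030-10-23 (occurrence 1)
Each occurrence is 7 days after the previous.
Occurrence 19 is 18 weeks after the first.
18 weeks = 126 days
2030-10-23 + 126 days = 2031-02-26

2031-02-26


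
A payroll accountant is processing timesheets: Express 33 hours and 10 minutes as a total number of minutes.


Hours: 33
Extra minutes: 10
Minutes per hour: 60
Hours to minutes: 33 x 60 = 1980
Total: 1980 + 10 = 1990

1990


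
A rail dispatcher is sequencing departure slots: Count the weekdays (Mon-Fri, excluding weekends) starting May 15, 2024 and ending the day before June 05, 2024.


Start: 2024-05-15 (Wednesday)
End (exclusive): 2024-06-05 (Wednesday)
Total calendar days: 21
Full weeks: 21 // 7 = 3 -> 15 weekdays
Remaining 0 days starting on Wednesday:
Total business days: 15 + 0 = 15

15


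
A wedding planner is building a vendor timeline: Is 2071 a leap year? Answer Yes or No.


Year: 2071
Divisible by 4? 2071 / 4 = 517.75 -> No
Not divisible by 4, so NOT a leap year

No


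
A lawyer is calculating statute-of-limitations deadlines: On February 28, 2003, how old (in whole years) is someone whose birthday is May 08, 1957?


Birth: 1957-05-08
Reference: 2003-02-28
Year difference: 2003 - 1957 = 46
Has birthday (05-08) occurred by 02-28? No
Birthday not yet reached this year -> subtract 1
Age in full years: 45

45


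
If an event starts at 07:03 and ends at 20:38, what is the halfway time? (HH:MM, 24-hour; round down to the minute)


Start time: 07:03 = 423 minutes from midnight
End time: 20:38 = 1238 minutes from midnight
Sum: 423 + 1238 = 1661
Midpoint: 1661 / 2 = 830 minutes
Convert: 830 / 60 = 13 hours, 50 minutes
Result: 13:50

13:50


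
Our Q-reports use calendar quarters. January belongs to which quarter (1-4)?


Month: January (month 1)
Q1: January-March (months 1-3)
Q2: April-June (months 4-6)
Q3: July-September (months 7-9)
Q4: October-December (months 10-12)
Month 1 falls in Q1

1


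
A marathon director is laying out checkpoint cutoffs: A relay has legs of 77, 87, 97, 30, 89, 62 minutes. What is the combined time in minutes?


Durations: 77, 87, 97, 30, 89, 62
Running sum: 77
+ 87 = 164
+ 97 = 261
+ 30 = 291
+ 89 = 380
+ 62 = 442
Total duration: 442 minutes
That is 7 hours and 22 minutes

442


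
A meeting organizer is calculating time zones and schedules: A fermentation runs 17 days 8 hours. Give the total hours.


Days: 17
Extra hours: 8
Hours per day: 24
Days to hours: 17 x 24 = 408
Total: 408 + 8 = 416

416


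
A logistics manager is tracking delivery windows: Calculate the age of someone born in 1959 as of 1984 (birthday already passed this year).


Birth year: 1959
Current year: 1984
Age = current year - birth year
Age = 1984 - 1959 = 25

25


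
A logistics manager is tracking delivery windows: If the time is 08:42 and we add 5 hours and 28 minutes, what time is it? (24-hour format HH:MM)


Start time: 08:42
Adding: 5 hours 28 minutes
Minutes: 42 + 28 = 70
Minute overflow: 70 >= 60, so carry 1 hour, minutes = 10
Hours: 8 + 5 + 1 = 14
Result: 14:10

14:10


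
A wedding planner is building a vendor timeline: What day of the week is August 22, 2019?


Date: 2019-08-22
January 1, 2019 is a Tuesday
Day of year: 234
Offset from Jan 1: 233 days
233 mod 7 = 2
Result: Thursday

Thursday


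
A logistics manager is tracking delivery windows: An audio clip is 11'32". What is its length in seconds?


Minutes: 11
Seconds: 32
Convert minutes to seconds: 11 x 60 = 660
Add remaining seconds: 660 + 32 = 692

692


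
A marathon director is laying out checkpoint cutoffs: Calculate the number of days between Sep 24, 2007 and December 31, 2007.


Start: September 24, 2007
End: December 31, 2007
Days left in September: 6
October: 31
November: 30
December: 31
Sum of remaining months: 92
Total: 6 + 92 = 98

98


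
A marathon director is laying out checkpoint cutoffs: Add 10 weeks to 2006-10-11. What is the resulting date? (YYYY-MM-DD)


Start: 2006-10-11
Weeks to add: 10
Convert to days: 10 x 7 = 70 days
Add 70 days to 2006-10-11
Result: 2006-12-20

2006-12-20


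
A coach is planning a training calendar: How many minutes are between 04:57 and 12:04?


Start time: 04:57 = 297 minutes from midnight
End time: 12:04 = 724 minutes from midnight
Difference: 724 - 297 = 427 minutes
That is 7 hours and 7 minutes

427


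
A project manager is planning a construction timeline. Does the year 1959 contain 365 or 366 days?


Year: 1959
Check leap year rules:
Divisible by 4? No
1959 is not a leap year
Days: 365

365


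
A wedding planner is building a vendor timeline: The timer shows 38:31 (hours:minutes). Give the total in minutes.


Hours: 38
Minutes: 31
Convert hours to minutes: 38 x 60 = 2280
Add remaining minutes: 2280 + 31 = 2311

2311


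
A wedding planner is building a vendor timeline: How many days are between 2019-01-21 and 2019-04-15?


Start date: 2019-01-21
End date: 2019-04-15
Jan 2019: +11 days
Feb 2019: +28 days
Mar 2019: +31 days
Apr 2019: +14 days
Total: 84 days

84


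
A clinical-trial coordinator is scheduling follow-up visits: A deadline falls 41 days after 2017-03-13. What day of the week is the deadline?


Start: 2017-03-13 (Monday)
Step 1 - find target date: add 41 days
  2017-03-13 + 41 days = 2017-04-23
Step 2 - day of week:
  41 mod 7 = 6
  Monday + 6 days -> Sunday
Result: Sunday (2017-04-23)

Sunday


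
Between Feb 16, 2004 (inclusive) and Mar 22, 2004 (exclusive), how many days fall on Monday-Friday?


Start: 2004-02-16 (Monday)
End (exclusive): 2004-03-22 (Monday)
Total calendar days: 35
Full weeks: 35 // 7 = 5 -> 25 weekdays
Remaining 0 days starting on Monday:
Total business days: 25 + 0 = 25

25


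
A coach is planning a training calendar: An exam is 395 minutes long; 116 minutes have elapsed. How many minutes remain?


Total budget: 395 minutes
Time used: 116 minutes
Remaining: 395 - 116 = 279 minutes
Percent used: 29.4%
Percent remaining: 70.6%

279


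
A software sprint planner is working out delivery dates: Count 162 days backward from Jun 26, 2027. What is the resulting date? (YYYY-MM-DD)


Start: 2027-06-26
Subtracting 162 days
Days already passed in June: 26
After going back through June: 136 more days to subtract
May 2027: 31 days, 105 remaining
April 2027: 30 days, 75 remaining
March 2027: 31 days, 44 remaining
February 2027: 28 days, 16 remaining
Result: 2027-01-15

2027-01-15


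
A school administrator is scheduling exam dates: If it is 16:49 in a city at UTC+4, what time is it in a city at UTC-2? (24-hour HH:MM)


Local time: 16:49 at UTC+4 (offset 4h)
Target zone: UTC-2 (offset -2h)
Difference: -2 - (4) = -6 hours
Calculation: 16 + (-6) = 10
Result: 10:49

10:49


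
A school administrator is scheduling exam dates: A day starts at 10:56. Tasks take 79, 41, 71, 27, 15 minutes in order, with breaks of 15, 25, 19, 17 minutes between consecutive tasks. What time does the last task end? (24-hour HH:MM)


Start: 10:56 = 656 min from midnight
  after task 1 (79 min): 12:15
  after break (15 min): 12:30
  after task 2 (41 min): 13:11
  after break (25 min): 13:36
  after task 3 (71 min): 14:47
  after break (19 min): 15:06
  after task 4 (27 min): 15:33
  after break (17 min): 15:50
  after task 5 (15 min): 16:05
Total elapsed: 309 minutes
End time: 16:05

16:05


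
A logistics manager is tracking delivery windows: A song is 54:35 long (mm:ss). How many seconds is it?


Minutes: 54
Extra seconds: 35
Seconds per minute: 60
Minutes to seconds: 54 x 60 = 3240
Total: 3240 + 35 = 3275

3275


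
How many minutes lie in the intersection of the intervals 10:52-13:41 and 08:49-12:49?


Interval A: [652, 821] minutes from midnight
Interval B: [529, 769] minutes from midnight
Overlap start = max(652, 529) = 652
Overlap end = min(821, 769) = 769
Overlap = 769 - 652 = 117 minutes

117


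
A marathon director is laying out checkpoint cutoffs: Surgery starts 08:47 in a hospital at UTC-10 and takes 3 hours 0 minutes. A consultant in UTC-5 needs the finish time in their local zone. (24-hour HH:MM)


Start: 08:47 in UTC-10
Step 1 - add duration:
  minutes: 47 + 0 = 47
  hours: 8 + 3 + 0 = 11
  end in UTC-10: 11:47
Step 2 - convert UTC-10 -> UTC-5:
  offset difference: -5 - (-10) = 5 hours
  11 + (5) = 16 -> mod 24 = 16
Result: 16:47 in UTC-5

16:47


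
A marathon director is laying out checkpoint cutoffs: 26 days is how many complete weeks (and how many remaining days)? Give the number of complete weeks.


Total days: 26
Days per week: 7
Division: 26 / 7 = 3 remainder 5
Complete weeks: 3
Remaining days: 5

3


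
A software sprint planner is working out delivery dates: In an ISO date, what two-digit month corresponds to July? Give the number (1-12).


Calendar month order:
6. June
7. July <--
8. August
July is month number 7

7


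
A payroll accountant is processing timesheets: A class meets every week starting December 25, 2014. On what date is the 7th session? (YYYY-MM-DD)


First occurrence: 2014-12-25 (occurrence 1)
Each occurrence is 7 days after the previous.
Occurrence 7 is 6 weeks after the first.
6 weeks = 42 days
2014-12-25 + 42 days = 2015-02-05

2015-02-05


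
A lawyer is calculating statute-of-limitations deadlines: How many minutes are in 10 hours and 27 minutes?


Hours: 10
Extra minutes: 27
Minutes per hour: 60
Hours to minutes: 10 x 60 = 600
Total: 600 + 27 = 627

627


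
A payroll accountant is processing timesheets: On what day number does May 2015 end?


Month: May
Year: 2015
May is a 31-day month
Total: 31 days

31


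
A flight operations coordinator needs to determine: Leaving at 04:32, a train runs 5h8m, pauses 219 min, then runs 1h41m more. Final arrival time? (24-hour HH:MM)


Depart: 04:32
Leg 1: +308 min -> 09:40
Layover: +219 min -> 13:19
Leg 2: +101 min -> 15:00
Total travel: 628 minutes = 10h 28m
Arrival: 15:00

15:00


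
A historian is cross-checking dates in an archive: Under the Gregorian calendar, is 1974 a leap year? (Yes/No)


Year: 1974
Divisible by 4? 1974 / 4 = 493.5 -> No
Not divisible by 4, so NOT a leap year

No


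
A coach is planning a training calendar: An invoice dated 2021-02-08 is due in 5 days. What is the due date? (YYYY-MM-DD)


Start: 2021-02-08
Adding 5 days
Days remaining in February: 20
Result: 2021-02-13

2021-02-13


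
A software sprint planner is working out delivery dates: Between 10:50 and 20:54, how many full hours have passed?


Start: 10:50
End: 20:54
Hour difference: 20 - 10 = 10 hours
Minute difference: 54 - 50 = 4 minutes
Total minutes: 604
Complete hours: 604 / 60 = 10 (remainder 4)

10


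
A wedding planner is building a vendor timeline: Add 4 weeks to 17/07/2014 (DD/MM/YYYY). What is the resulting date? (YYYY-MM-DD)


Start: 2014-07-17
Weeks to add: 4
Convert to days: 4 x 7 = 28 days
Add 28 days to 2014-07-17
Result: 2014-08-14

2014-08-14


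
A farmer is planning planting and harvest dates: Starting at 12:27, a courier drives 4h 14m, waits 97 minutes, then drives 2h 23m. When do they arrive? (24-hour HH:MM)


Depart: 12:27
Leg 1: +254 min -> 16:41
Layover: +97 min -> 18:18
Leg 2: +143 min -> 20:41
Total travel: 494 minutes = 8h 14m
Arrival: 20:41

20:41


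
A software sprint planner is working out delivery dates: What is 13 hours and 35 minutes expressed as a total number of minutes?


Hours: 13
Minutes: 35
Convert hours to minutes: 13 x 60 = 780
Add remaining minutes: 780 + 35 = 815

815


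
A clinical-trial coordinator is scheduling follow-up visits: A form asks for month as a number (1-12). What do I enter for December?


Calendar month order:
11. November
12. December <--
December is month number 12

12


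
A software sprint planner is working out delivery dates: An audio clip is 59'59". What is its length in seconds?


Minutes: 59
Seconds: 59
Convert minutes to seconds: 59 x 60 = 3540
Add remaining seconds: 3540 + 59 = 3599

3599


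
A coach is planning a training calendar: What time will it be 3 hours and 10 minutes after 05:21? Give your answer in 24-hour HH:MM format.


Start time: 05:21
Adding: 3 hours 10 minutes
Minutes: 21 + 10 = 31
Hours: 5 + 3 + 0 = 8
Result: 08:31

08:31


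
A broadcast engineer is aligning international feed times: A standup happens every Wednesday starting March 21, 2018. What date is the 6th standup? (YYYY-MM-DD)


First occurrence: 2018-03-21 (occurrence 1)
Each occurrence is 7 days after the previous.
Occurrence 6 is 5 weeks after the first.
5 weeks = 35 days
2018-03-21 + 35 days = 2018-04-25

2018-04-25


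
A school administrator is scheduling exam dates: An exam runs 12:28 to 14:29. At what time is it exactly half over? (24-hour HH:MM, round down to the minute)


Start time: 12:28 = 748 minutes from midnight
End time: 14:29 = 869 minutes from midnight
Sum: 748 + 869 = 1617
Midpoint: 1617 / 2 = 808 minutes
Convert: 808 / 60 = 13 hours, 28 minutes
Result: 13:28

13:28


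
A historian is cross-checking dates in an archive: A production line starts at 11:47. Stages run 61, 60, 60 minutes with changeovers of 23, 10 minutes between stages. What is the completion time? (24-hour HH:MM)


Start: 11:47 = 707 min from midnight
  after task 1 (61 min): 12:48
  after break (23 min): 13:11
  after task 2 (60 min): 14:11
  after break (10 min): 14:21
  after task 3 (60 min): 15:21
Total elapsed: 214 minutes
End time: 15:21

15:21


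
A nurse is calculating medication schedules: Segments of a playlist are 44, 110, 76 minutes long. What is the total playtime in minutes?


Durations: 44, 110, 76
Running sum: 44
+ 110 = 154
+ 76 = 230
Total duration: 230 minutes
That is 3 hours and 50 minutes

230


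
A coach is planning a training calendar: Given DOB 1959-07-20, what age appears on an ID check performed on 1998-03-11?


Birth: 1959-07-20
Reference: 1998-03-11
Year difference: 1998 - 1959 = 39
Has birthday (07-20) occurred by 03-11? No
Birthday not yet reached this year -> subtract 1
Age in full years: 38

38


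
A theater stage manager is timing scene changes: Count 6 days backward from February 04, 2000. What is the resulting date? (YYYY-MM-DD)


Start: 2000-02-04
Subtracting 6 days
Days already passed in February: 4
After going back through February: 2 more days to subtract
January 2000 has 31 days, need 2
Result: 2000-01-29

2000-01-29


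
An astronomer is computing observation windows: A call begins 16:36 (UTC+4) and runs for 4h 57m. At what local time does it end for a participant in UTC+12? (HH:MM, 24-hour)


Start: 16:36 in UTC+4
Step 1 - add duration:
  minutes: 36 + 57 = 93 (carry 1h)
  hours: 16 + 4 + 1 = 21
  end in UTC+4: 21:33
Step 2 - convert UTC+4 -> UTC+12:
  offset difference: 12 - (4) = 8 hours
  21 + (8) = 29 -> mod 24 = 5
Result: 05:33 in UTC+12

05:33


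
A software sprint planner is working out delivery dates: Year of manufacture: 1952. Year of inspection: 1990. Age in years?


Birth year: 1952
Current year: 1990
Age = current year - birth year
Age = 1990 - 1952 = 38

38


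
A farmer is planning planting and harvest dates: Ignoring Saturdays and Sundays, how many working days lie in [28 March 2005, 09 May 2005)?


Start: 2005-03-28 (Monday)
End (exclusive): 2005-05-09 (Monday)
Total calendar days: 42
Full weeks: 42 // 7 = 6 -> 30 weekdays
Remaining 0 days starting on Monday:
Total business days: 30 + 0 = 30

30


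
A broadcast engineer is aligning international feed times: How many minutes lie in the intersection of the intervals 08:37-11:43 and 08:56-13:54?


Interval A: [517, 703] minutes from midnight
Interval B: [536, 834] minutes from midnight
Overlap start = max(517, 536) = 536
Overlap end = min(703, 834) = 703
Overlap = 703 - 536 = 167 minutes

167


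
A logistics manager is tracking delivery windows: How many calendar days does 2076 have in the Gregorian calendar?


Year: 2076
Check leap year rules:
Divisible by 4? Yes
Divisible by 100? No
2076 is a leap year
Days: 366

366


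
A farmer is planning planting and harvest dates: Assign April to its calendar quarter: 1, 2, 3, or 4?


Month: April (month 4)
Q1: January-March (months 1-3)
Q2: April-June (months 4-6)
Q3: July-September (months 7-9)
Q4: October-December (months 10-12)
Month 4 falls in Q2

2


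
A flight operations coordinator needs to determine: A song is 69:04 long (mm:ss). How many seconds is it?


Minutes: 69
Extra seconds: 4
Seconds per minute: 60
Minutes to seconds: 69 x 60 = 4140
Total: 4140 + 4 = 4144

4144


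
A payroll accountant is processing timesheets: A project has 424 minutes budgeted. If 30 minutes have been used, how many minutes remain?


Total budget: 424 minutes
Time used: 30 minutes
Remaining: 424 - 30 = 394 minutes
Percent used: 7.1%
Percent remaining: 92.9%

394


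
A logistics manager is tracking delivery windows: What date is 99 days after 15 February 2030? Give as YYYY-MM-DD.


Start: 2030-02-15
Adding 99 days
Days remaining in February: 13
After February: 86 days still to add
March 2030: 31 days, 55 remaining
April 2030: 30 days, 25 remaining
May 2030 has 31 days, need 25
Result: 2030-05-25

2030-05-25


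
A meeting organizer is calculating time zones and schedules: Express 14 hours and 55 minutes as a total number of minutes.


Hours: 14
Extra minutes: 55
Minutes per hour: 60
Hours to minutes: 14 x 60 = 840
Total: 840 + 55 = 895

895


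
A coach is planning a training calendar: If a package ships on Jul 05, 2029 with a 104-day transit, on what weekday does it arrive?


Start: 2029-07-05 (Thursday)
Step 1 - find target date: add 104 days
  2029-07-05 + 104 days = 2029-10-17
Step 2 - day of week:
  104 mod 7 = 6
  Thursday + 6 days -> Wednesday
Result: Wednesday (2029-10-17)

Wednesday


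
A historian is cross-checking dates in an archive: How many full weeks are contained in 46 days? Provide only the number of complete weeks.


Total days: 46
Days per week: 7
Division: 46 / 7 = 6 remainder 4
Complete weeks: 6
Remaining days: 4

6


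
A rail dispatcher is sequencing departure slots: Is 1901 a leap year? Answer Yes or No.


Year: 1901
Divisible by 4? 1901 / 4 = 475.25 -> No
Not divisible by 4, so NOT a leap year

No


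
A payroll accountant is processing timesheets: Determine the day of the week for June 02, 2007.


Date: 2007-06-02
January 1, 2007 is a Monday
Day of year: 153
Offset from Jan 1: 152 days
152 mod 7 = 5
Result: Saturday

Saturday


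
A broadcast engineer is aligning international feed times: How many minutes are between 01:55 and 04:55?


Start time: 01:55 = 115 minutes from midnight
End time: 04:55 = 295 minutes from midnight
Difference: 295 - 115 = 180 minutes
That is 3 hours and 0 minutes

180


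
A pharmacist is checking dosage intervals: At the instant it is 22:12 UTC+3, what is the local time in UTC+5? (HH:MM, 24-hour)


Local time: 22:12 at UTC+3 (offset 3h)
Target zone: UTC+5 (offset 5h)
Difference: 5 - (3) = 2 hours
Calculation: 22 + (2) = 24
Wraparound: (24) mod 24 = 0
Result: 00:12

00:12


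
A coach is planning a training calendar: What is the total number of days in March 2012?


Month: March
Year: 2012
March is a 31-day month
Total: 31 days

31


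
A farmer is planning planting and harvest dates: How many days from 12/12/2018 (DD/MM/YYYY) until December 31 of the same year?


Start: December 12, 2018
End: December 31, 2018
Days left in December: 19
Total: 19 days

19


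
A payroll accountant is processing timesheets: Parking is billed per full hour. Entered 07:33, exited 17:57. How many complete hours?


Start: 07:33
End: 17:57
Hour difference: 17 - 7 = 10 hours
Minute difference: 57 - 33 = 24 minutes
Total minutes: 624
Complete hours: 624 / 60 = 10 (remainder 24)

10


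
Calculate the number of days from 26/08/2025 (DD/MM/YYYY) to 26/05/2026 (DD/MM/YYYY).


Start date: 2025-08-26
End date: 2026-05-26
Aug 2025: +6 days
Sep 2025: +30 days
Oct 2025: +31 days
... (7 more months)
Total: 273 days

273


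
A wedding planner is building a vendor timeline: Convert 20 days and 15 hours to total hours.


Days: 20
Extra hours: 15
Hours per day: 24
Days to hours: 20 x 24 = 480
Total: 480 + 15 = 495

495


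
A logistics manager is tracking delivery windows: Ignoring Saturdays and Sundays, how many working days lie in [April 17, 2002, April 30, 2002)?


Start: 2002-04-17 (Wednesday)
End (exclusive): 2002-04-30 (Tuesday)
Total calendar days: 13
Full weeks: 13 // 7 = 1 -> 5 weekdays
Remaining 6 days starting on Wednesday:
  Wed(w), Thu(w), Fri(w), Sat(-), Sun(-), Mon(w) -> 4 weekdays
Total business days: 5 + 4 = 9

9


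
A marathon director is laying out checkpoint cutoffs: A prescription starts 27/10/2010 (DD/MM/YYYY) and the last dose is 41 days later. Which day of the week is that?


Start: 2010-10-27 (Wednesday)
Step 1 - find target date: add 41 days
  2010-10-27 + 41 days = 2010-12-07
Step 2 - day of week:
  41 mod 7 = 6
  Wednesday + 6 days -> Tuesday
Result: Tuesday (2010-12-07)

Tuesday


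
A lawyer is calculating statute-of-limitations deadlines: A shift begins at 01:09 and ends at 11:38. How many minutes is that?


Start time: 01:09 = 69 minutes from midnight
End time: 11:38 = 698 minutes from midnight
Difference: 698 - 69 = 629 minutes
That is 10 hours and 29 minutes

629


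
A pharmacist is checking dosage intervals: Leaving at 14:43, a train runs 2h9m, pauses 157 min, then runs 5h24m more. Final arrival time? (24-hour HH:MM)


Depart: 14:43
Leg 1: +129 min -> 16:52
Layover: +157 min -> 19:29
Leg 2: +324 min -> 00:53
Total travel: 610 minutes = 10h 10m
Arrival: 00:53

00:53


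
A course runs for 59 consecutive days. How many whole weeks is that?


Total days: 59
Days per week: 7
Division: 59 / 7 = 8 remainder 3
Complete weeks: 8
Remaining days: 3

8


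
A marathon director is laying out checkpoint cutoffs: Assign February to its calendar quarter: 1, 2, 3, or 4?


Month: February (month 2)
Q1: January-March (months 1-3)
Q2: April-June (months 4-6)
Q3: July-September (months 7-9)
Q4: October-December (months 10-12)
Month 2 falls in Q1

1


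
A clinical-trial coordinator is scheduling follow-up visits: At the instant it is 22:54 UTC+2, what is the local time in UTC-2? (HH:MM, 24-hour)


Local time: 22:54 at UTC+2 (offset 2h)
Target zone: UTC-2 (offset -2h)
Difference: -2 - (2) = -4 hours
Calculation: 22 + (-4) = 18
Result: 18:54

18:54


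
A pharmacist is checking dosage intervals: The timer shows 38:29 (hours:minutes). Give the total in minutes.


Hours: 38
Minutes: 29
Convert hours to minutes: 38 x 60 = 2280
Add remaining minutes: 2280 + 29 = 2309

2309


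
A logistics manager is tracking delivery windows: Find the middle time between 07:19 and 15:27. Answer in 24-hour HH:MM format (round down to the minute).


Start time: 07:19 = 439 minutes from midnight
End time: 15:27 = 927 minutes from midnight
Sum: 439 + 927 = 1366
Midpoint: 1366 / 2 = 683 minutes
Convert: 683 / 60 = 11 hours, 23 minutes
Result: 11:23

11:23


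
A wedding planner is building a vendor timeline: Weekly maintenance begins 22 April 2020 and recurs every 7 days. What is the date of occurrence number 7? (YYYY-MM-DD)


First occurrence: 2020-04-22 (occurrence 1)
Each occurrence is 7 days after the previous.
Occurrence 7 is 6 weeks after the first.
6 weeks = 42 days
2020-04-22 + 42 days = 2020-06-03

2020-06-03


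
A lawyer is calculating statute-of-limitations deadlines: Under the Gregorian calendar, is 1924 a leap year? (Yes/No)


Year: 1924
Divisible by 4? 1924 / 4 = 481.0 -> Yes
Divisible by 100? 1924 / 100 = 19.24 -> No
Divisible by 4 but not 100, so it IS a leap year

Yes


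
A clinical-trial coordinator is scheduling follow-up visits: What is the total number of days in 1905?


Year: 1905
Check leap year rules:
Divisible by 4? No
1905 is not a leap year
Days: 365

365


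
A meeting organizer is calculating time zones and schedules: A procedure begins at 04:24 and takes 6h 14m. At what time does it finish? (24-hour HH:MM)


Start time: 04:24
Adding: 6 hours 14 minutes
Minutes: 24 + 14 = 38
Hours: 4 + 6 + 0 = 10
Result: 10:38

10:38


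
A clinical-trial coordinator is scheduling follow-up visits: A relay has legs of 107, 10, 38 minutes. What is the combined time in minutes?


Durations: 107, 10, 38
Running sum: 107
+ 10 = 117
+ 38 = 155
Total duration: 155 minutes
That is 2 hours and 35 minutes

155


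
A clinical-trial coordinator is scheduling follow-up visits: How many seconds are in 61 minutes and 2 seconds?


Minutes: 61
Seconds: 2
Convert minutes to seconds: 61 x 60 = 3660
Add remaining seconds: 3660 + 2 = 3662

3662


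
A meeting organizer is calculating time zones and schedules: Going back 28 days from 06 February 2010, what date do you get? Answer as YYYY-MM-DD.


Start: 2010-02-06
Subtracting 28 days
Days already passed in February: 6
After going back through February: 22 more days to subtract
January 2010 has 31 days, need 22
Result: 2010-01-09

2010-01-09


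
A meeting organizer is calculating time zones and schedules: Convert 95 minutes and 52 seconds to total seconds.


Minutes: 95
Extra seconds: 52
Seconds per minute: 60
Minutes to seconds: 95 x 60 = 5700
Total: 5700 + 52 = 5752

5752


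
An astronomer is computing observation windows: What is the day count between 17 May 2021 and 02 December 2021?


Start date: 2021-05-17
End date: 2021-12-02
May 2021: +15 days
Jun 2021: +30 days
Jul 2021: +31 days
... (5 more months)
Total: 199 days

199


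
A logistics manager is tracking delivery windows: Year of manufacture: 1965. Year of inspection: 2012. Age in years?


Birth year: 1965
Current year: 2012
Age = current year - birth year
Age = 2012 - 1965 = 47

47


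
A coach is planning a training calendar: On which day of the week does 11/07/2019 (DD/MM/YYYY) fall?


Date: 2019-07-11
January 1, 2019 is a Tuesday
Day of year: 192
Offset from Jan 1: 191 days
191 mod 7 = 2
Result: Thursday

Thursday


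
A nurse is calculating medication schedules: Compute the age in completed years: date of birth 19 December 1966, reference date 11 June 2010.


Birth: 1966-12-19
Reference: 2010-06-11
Year difference: 2010 - 1966 = 44
Has birthday (12-19) occurred by 06-11? No
Birthday not yet reached this year -> subtract 1
Age in full years: 43

43


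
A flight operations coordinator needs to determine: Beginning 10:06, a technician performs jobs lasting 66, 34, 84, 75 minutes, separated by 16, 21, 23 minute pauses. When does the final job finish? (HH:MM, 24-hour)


Start: 10:06 = 606 min from midnight
  after task 1 (66 min): 11:12
  after break (16 min): 11:28
  after task 2 (34 min): 12:02
  after break (21 min): 12:23
  after task 3 (84 min): 13:47
  after break (23 min): 14:10
  after task 4 (75 min): 15:25
Total elapsed: 319 minutes
End time: 15:25

15:25


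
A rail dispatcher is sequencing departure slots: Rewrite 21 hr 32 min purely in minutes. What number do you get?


Hours: 21
Extra minutes: 32
Minutes per hour: 60
Hours to minutes: 21 x 60 = 1260
Total: 1260 + 32 = 1292

1292


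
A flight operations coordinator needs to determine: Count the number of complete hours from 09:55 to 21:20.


Start: 09:55
End: 21:20
Hour difference: 21 - 9 = 12 hours
Minute difference: 20 - 55 = -35 minutes
Total minutes: 685
Complete hours: 685 / 60 = 11 (remainder 25)

11


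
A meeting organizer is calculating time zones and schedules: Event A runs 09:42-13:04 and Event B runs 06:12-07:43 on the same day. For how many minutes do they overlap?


Interval A: [582, 784] minutes from midnight
Interval B: [372, 463] minutes from midnight
Overlap start = max(582, 372) = 582
Overlap end = min(784, 463) = 463
End <= start, so the intervals do not overlap: 0 minutes

0


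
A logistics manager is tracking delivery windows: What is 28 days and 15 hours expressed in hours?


Days: 28
Extra hours: 15
Hours per day: 24
Days to hours: 28 x 24 = 672
Total: 672 + 15 = 687

687


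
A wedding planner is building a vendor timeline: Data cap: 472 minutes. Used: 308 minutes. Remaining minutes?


Total budget: 472 minutes
Time used: 308 minutes
Remaining: 472 - 308 = 164 minutes
Percent used: 65.3%
Percent remaining: 34.7%

164


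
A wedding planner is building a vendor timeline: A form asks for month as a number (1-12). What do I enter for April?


Calendar month order:
3. March
4. April <--
5. May
April is month number 4

4


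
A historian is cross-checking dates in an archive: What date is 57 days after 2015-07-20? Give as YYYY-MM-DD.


Start: 2015-07-20
Adding 57 days
Days remaining in July: 11
After July: 46 days still to add
August 2015: 31 days, 15 remaining
September 2015 has 30 days, need 15
Result: 2015-09-15

2015-09-15


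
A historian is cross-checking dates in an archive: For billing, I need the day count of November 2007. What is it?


Month: November
Year: 2007
November is a 30-day month
Total: 30 days

30


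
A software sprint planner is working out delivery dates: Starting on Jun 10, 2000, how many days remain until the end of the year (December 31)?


Start: June 10, 2000
End: December 31, 2000
Days left in June: 20
July: 31
August: 31
September: 30
October: 31
... plus remaining months
Sum of remaining months: 184
Total: 20 + 184 = 204

204


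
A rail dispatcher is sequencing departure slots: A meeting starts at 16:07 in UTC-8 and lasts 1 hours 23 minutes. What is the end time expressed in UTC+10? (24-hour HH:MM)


Start: 16:07 in UTC-8
Step 1 - add duration:
  minutes: 7 + 23 = 30
  hours: 16 + 1 + 0 = 17
  end in UTC-8: 17:30
Step 2 - convert UTC-8 -> UTC+10:
  offset difference: 10 - (-8) = 18 hours
  17 + (18) = 35 -> mod 24 = 11
Result: 11:30 in UTC+10

11:30


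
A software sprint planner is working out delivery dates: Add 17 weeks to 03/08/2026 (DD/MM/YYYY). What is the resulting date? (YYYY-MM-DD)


Start: 2026-08-03
Weeks to add: 17
Convert to days: 17 x 7 = 119 days
Add 119 days to 2026-08-03
Result: 2026-11-30

2026-11-30


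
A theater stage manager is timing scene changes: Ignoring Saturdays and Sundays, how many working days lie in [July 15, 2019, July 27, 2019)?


Start: 2019-07-15 (Monday)
End (exclusive): 2019-07-27 (Saturday)
Total calendar days: 12
Full weeks: 12 // 7 = 1 -> 5 weekdays
Remaining 5 days starting on Monday:
  Mon(w), Tue(w), Wed(w), Thu(w), Fri(w) -> 5 weekdays
Total business days: 5 + 5 = 10

10


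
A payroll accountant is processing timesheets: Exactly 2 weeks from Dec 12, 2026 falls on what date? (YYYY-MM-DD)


Start: 2026-12-12
Weeks to add: 2
Convert to days: 2 x 7 = 14 days
Add 14 days to 2026-12-12
Result: 2026-12-26

2026-12-26


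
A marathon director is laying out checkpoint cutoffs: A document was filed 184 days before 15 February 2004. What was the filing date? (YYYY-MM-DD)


Start: 2004-02-15
Subtracting 184 days
Days already passed in February: 15
After going back through February: 169 more days to subtract
January 2004: 31 days, 138 remaining
December 2003: 31 days, 107 remaining
November 2003: 30 days, 77 remaining
October 2003: 31 days, 46 remaining
Result: 2003-08-15

2003-08-15


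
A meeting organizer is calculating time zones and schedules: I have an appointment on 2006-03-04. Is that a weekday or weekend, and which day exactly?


Date: 2006-03-04
January 1, 2006 is a Sunday
Day of year: 63
Offset from Jan 1: 62 days
62 mod 7 = 6
Result: Saturday

Saturday


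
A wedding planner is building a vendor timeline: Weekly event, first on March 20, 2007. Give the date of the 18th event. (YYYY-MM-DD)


First occurrence: 2007-03-20 (occurrence 1)
Each occurrence is 7 days after the previous.
Occurrence 18 is 17 weeks after the first.
17 weeks = 119 days
2007-03-20 + 119 days = 2007-07-17

2007-07-17


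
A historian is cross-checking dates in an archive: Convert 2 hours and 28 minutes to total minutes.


Hours: 2
Extra minutes: 28
Minutes per hour: 60
Hours to minutes: 2 x 60 = 120
Total: 120 + 28 = 148

148


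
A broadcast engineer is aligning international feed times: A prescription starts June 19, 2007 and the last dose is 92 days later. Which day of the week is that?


Start: 2007-06-19 (Tuesday)
Step 1 - find target date: add 92 days
  2007-06-19 + 92 days = 2007-09-19
Step 2 - day of week:
  92 mod 7 = 1
  Tuesday + 1 days -> Wednesday
Result: Wednesday (2007-09-19)

Wednesday


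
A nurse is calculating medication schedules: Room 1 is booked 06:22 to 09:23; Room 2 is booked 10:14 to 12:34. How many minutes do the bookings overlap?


Interval A: [382, 563] minutes from midnight
Interval B: [614, 754] minutes from midnight
Overlap start = max(382, 614) = 614
Overlap end = min(563, 754) = 563
End <= start, so the intervals do not overlap: 0 minutes

0


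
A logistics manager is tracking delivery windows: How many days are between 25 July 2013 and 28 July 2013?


Start date: 2013-07-25
End date: 2013-07-28
Jul 2013: +3 days
Total: 3 days

3


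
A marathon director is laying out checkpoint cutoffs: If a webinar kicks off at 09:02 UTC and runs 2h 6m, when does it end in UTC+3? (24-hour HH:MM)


Start: 09:02 in UTC
Step 1 - add duration:
  minutes: 2 + 6 = 8
  hours: 9 + 2 + 0 = 11
  end in UTC: 11:08
Step 2 - convert UTC -> UTC+3:
  offset difference: 3 - (0) = 3 hours
  11 + (3) = 14 -> mod 24 = 14
Result: 14:08 in UTC+3

14:08
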